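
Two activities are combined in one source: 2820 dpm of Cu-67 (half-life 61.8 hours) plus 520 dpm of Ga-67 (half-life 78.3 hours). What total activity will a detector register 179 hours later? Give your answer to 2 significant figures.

490 dpm

Cu-67: 2820 × (1/2)^(179/61.8) = 2820 × (1/2)^2.8964 ≈ 378.73 dpm.
Ga-67: 520 × (1/2)^(179/78.3) = 520 × (1/2)^2.2861 ≈ 106.62 dpm.
Total = 378.73 + 106.62 ≈ 485.35 dpm.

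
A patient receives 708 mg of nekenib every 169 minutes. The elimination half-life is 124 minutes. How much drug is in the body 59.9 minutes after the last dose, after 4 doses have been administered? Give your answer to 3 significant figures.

810 mg

The 4 doses were given 566.9, 397.9, 228.9, 59.9 minutes ago.
Total = 708·(1/2)^(566.9/124) + 708·(1/2)^(397.9/124) + 708·(1/2)^(228.9/124) + 708·(1/2)^(59.9/124)
      = 29.771 + 76.571 + 196.94 + 506.54 ≈ 809.83 mg.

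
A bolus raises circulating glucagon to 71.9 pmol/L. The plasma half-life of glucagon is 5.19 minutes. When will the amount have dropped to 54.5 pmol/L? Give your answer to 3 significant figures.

Fraction remaining = 54.5/71.9 ≈ 0.758.
n = log₂(71.9/54.5) = ln(1.3193)/ln 2 ≈ 0.39974 half-lives.
t = n × t½ = 0.39974 × 5.19 ≈ 2.0746 minutes.

2.07 minutes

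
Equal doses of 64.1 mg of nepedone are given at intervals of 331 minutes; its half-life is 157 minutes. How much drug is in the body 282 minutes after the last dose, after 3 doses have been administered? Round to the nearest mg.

The 3 doses were given 944, 613, 282 minutes ago.
Total = 64.1·(1/2)^(944/157) + 64.1·(1/2)^(613/157) + 64.1·(1/2)^(282/157)
      = 0.99276 + 4.2805 + 18.457 ≈ 23.73 mg.

24 mg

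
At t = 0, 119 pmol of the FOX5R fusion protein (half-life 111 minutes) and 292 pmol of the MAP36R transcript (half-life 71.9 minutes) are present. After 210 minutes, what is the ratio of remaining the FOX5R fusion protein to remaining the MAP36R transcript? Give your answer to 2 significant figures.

FOX5R fusion protein: 119 × (1/2)^(210/111) = 119 × (1/2)^1.8919 ≈ 32.065 pmol.
MAP36R transcript: 292 × (1/2)^(210/71.9) = 292 × (1/2)^2.9207 ≈ 38.562 pmol.
Ratio ≈ 32.065 / 38.562 ≈ 0.83152.

0.83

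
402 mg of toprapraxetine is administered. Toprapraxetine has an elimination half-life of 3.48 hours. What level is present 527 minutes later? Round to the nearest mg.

70 mg

Convert the elapsed time: 527 minutes = 8.78333 hours.
Number of half-lives: n = 8.78333/3.48 ≈ 2.5239.
Remaining = 402 × (1/2)^2.5239 = 402 × 0.17387 ≈ 69.894 mg.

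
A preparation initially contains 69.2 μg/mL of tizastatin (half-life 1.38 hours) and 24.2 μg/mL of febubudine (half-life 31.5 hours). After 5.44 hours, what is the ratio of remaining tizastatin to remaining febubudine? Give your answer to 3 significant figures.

tizastatin: 69.2 × (1/2)^(5.44/1.38) = 69.2 × (1/2)^3.942 ≈ 4.5023 μg/mL.
febubudine: 24.2 × (1/2)^(5.44/31.5) = 24.2 × (1/2)^0.1727 ≈ 21.47 μg/mL.
Ratio ≈ 4.5023 / 21.47 ≈ 0.20971.

0.210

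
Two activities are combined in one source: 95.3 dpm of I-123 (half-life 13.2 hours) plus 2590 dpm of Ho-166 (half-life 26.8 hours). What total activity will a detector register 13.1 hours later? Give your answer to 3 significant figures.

1890 dpm

I-123: 95.3 × (1/2)^(13.1/13.2) = 95.3 × (1/2)^0.99242 ≈ 47.901 dpm.
Ho-166: 2590 × (1/2)^(13.1/26.8) = 2590 × (1/2)^0.48881 ≈ 1845.7 dpm.
Total = 47.901 + 1845.7 ≈ 1893.6 dpm.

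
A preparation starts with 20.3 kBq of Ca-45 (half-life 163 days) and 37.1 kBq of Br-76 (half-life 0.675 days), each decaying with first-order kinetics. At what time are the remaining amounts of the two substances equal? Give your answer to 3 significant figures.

Set 20.3·(1/2)^(t/163) = 37.1·(1/2)^(t/0.675).
Taking log₂: log₂(20.3/37.1) = t·(1/163 − 1/0.675).
log₂(0.54717) = -0.86994; 1/163 − 1/0.675 = -1.4753.
t = -0.86994 / -1.4753 ≈ 0.58965 days.

0.590 days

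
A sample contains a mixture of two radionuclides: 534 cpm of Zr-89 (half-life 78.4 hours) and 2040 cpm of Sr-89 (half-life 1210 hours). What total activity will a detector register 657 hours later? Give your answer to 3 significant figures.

1400 cpm

Zr-89: 534 × (1/2)^(657/78.4) = 534 × (1/2)^8.3801 ≈ 1.6028 cpm.
Sr-89: 2040 × (1/2)^(657/1210) = 2040 × (1/2)^0.54298 ≈ 1400.2 cpm.
Total = 1.6028 + 1400.2 ≈ 1401.8 cpm.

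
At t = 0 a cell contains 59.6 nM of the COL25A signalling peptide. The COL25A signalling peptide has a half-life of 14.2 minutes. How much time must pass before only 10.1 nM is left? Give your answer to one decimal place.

Fraction remaining = 10.1/59.6 ≈ 0.16946.
n = log₂(59.6/10.1) = ln(5.901)/ln 2 ≈ 2.561 half-lives.
t = n × t½ = 2.561 × 14.2 ≈ 36.366 minutes.

36.4 minutes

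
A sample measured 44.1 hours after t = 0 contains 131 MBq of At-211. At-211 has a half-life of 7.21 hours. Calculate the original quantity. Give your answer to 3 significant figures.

Number of half-lives elapsed: n = 44.1/7.21 ≈ 6.1165.
A₀ = A × 2^n = 131 × 2^6.1165 = 131 × 69.383 ≈ 9089.1 MBq.

9090 MBq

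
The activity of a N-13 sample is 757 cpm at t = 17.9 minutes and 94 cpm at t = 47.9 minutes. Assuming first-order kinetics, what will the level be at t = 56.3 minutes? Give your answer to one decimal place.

Over Δt = 47.9 − 17.9 = 30 minutes, the level fell by a factor of 757/94 ≈ 8.0532.
n = log₂(8.0532) ≈ 3.0096 half-lives, so t½ = 30/3.0096 ≈ 9.9682 minutes.
From t = 47.9 to t = 56.3: 94 × (1/2)^((56.3−47.9)/9.9682) ≈ 52.415 cpm.

52.4 cpm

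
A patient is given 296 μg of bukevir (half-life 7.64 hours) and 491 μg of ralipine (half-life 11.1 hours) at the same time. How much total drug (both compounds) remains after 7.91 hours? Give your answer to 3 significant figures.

bukevir: 296 × (1/2)^(7.91/7.64) = 296 × (1/2)^1.0353 ≈ 144.42 μg.
ralipine: 491 × (1/2)^(7.91/11.1) = 491 × (1/2)^0.71261 ≈ 299.62 μg.
Total = 144.42 + 299.62 ≈ 444.03 μg.

444 μg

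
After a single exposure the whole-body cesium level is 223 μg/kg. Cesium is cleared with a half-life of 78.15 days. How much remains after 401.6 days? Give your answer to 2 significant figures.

Number of half-lives: n = 401.6/78.15 ≈ 5.1388.
Remaining = 223 × (1/2)^5.1388 = 223 × 0.028383 ≈ 6.3294 μg/kg.

6.3 μg/kg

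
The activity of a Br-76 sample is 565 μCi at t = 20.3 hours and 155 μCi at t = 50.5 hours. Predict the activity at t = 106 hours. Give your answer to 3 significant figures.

Over Δt = 50.5 − 20.3 = 30.2 hours, the level fell by a factor of 565/155 ≈ 3.6452.
n = log₂(3.6452) ≈ 1.866 half-lives, so t½ = 30.2/1.866 ≈ 16.185 hours.
From t = 50.5 to t = 106: 155 × (1/2)^((106−50.5)/16.185) ≈ 14.389 μCi.

14.4 μCi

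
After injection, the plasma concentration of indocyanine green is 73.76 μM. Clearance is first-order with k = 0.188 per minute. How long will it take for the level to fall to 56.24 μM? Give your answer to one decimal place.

t½ = ln 2 / k = 0.69315 / 0.188 ≈ 3.687 minutes.
Fraction remaining = 56.24/73.76 ≈ 0.76247.
n = log₂(73.76/56.24) = ln(1.3115)/ln 2 ≈ 0.39124 half-lives.
t = n × t½ = 0.39124 × 3.687 ≈ 1.4425 minutes.

1.4 minutes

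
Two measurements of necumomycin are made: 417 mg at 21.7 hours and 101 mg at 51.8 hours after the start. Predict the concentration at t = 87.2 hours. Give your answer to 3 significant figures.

Over Δt = 51.8 − 21.7 = 30.1 hours, the level fell by a factor of 417/101 ≈ 4.1287.
n = log₂(4.1287) ≈ 2.0457 half-lives, so t½ = 30.1/2.0457 ≈ 14.714 hours.
From t = 51.8 to t = 87.2: 101 × (1/2)^((87.2−51.8)/14.714) ≈ 19.058 mg.

19.1 mg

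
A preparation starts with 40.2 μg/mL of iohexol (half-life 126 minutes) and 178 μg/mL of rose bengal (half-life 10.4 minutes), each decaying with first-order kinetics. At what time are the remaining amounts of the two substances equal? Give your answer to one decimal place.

Set 40.2·(1/2)^(t/126) = 178·(1/2)^(t/10.4).
Taking log₂: log₂(40.2/178) = t·(1/126 − 1/10.4).
log₂(0.22584) = -2.1466; 1/126 − 1/10.4 = -0.088217.
t = -2.1466 / -0.088217 ≈ 24.333 minutes.

24.3 minutes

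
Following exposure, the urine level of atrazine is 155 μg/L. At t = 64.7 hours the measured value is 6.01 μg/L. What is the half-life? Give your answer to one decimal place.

13.8 hours

A/A₀ = 6.01/155 ≈ 0.038774.
n = log₂(25.79) ≈ 4.6888 half-lives elapsed in 64.7 hours.
t½ = 64.7/4.6888 ≈ 13.799 hours.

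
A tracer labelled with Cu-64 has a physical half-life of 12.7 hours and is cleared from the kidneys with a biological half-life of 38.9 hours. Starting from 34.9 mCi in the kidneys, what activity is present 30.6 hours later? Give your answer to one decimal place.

1/t_eff = 1/t_phys + 1/t_biol = 1/12.7 + 1/38.9 = 0.10445 per hour.
t_eff = 12.7 × 38.9 / (12.7 + 38.9) ≈ 9.5742 hours.
Remaining = 34.9 × (1/2)^(30.6/9.5742) = 34.9 × (1/2)^3.1961 ≈ 3.8081 mCi.

3.8 mCi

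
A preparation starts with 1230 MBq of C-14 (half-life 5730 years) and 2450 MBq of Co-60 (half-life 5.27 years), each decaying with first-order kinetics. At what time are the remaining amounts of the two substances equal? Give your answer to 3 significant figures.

Set 1230·(1/2)^(t/5730) = 2450·(1/2)^(t/5.27).
Taking log₂: log₂(1230/2450) = t·(1/5730 − 1/5.27).
log₂(0.50204) = -0.99412; 1/5730 − 1/5.27 = -0.18958.
t = -0.99412 / -0.18958 ≈ 5.2439 years.

5.24 years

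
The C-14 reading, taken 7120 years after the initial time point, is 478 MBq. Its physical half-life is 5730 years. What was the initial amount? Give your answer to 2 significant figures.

Number of half-lives elapsed: n = 7120/5730 ≈ 1.2426.
A₀ = A × 2^n = 478 × 2^1.2426 = 478 × 2.3662 ≈ 1131.1 MBq.

1100 MBq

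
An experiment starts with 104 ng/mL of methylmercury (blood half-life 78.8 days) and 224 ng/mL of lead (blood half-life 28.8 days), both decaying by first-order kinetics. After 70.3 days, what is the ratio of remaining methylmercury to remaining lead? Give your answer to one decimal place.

methylmercury: 104 × (1/2)^(70.3/78.8) = 104 × (1/2)^0.89213 ≈ 56.037 ng/mL.
lead: 224 × (1/2)^(70.3/28.8) = 224 × (1/2)^2.441 ≈ 41.252 ng/mL.
Ratio ≈ 56.037 / 41.252 ≈ 1.3584.

1.4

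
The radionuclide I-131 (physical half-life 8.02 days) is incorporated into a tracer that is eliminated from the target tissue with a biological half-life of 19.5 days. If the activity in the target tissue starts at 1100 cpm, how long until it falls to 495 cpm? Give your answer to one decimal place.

6.5 days

1/t_eff = 1/t_phys + 1/t_biol = 1/8.02 + 1/19.5 = 0.17597 per day.
t_eff = 8.02 × 19.5 / (8.02 + 19.5) ≈ 5.6828 days.
n = log₂(1100/495) ≈ 1.152; t = 1.152 × 5.6828 ≈ 6.5466 days.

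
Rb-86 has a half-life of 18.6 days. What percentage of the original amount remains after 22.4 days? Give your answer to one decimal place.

n = 22.4/18.6 ≈ 1.2043 half-lives.
Fraction remaining = (1/2)^1.2043 ≈ 0.43398, i.e. 43.398%.

43.4%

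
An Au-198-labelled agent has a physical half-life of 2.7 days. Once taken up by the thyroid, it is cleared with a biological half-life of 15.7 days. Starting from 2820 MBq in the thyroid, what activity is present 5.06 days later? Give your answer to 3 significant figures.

615 MBq

1/t_eff = 1/t_phys + 1/t_biol = 1/2.7 + 1/15.7 = 0.43406 per day.
t_eff = 2.7 × 15.7 / (2.7 + 15.7) ≈ 2.3038 days.
Remaining = 2820 × (1/2)^(5.06/2.3038) = 2820 × (1/2)^2.1964 ≈ 615.29 MBq.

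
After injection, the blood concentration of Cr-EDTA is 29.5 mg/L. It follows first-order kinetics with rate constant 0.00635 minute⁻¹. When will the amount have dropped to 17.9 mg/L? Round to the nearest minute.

79 minutes

t½ = ln 2 / λ = 0.69315 / 0.00635 ≈ 109.16 minutes.
Fraction remaining = 17.9/29.5 ≈ 0.60678.
n = log₂(29.5/17.9) = ln(1.648)/ln 2 ≈ 0.72076 half-lives.
t = n × t½ = 0.72076 × 109.16 ≈ 78.676 minutes.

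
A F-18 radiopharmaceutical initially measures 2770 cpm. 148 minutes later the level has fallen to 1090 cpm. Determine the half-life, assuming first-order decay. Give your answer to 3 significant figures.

A/A₀ = 1090/2770 ≈ 0.3935.
n = log₂(2.5413) ≈ 1.3456 half-lives elapsed in 148 minutes.
t½ = 148/1.3456 ≈ 109.99 minutes.

110 minutes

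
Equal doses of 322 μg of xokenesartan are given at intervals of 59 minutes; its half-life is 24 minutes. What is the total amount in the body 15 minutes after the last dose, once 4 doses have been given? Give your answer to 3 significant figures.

255 μg

The 4 doses were given 192, 133, 74, 15 minutes ago.
Total = 322·(1/2)^(192/24) + 322·(1/2)^(133/24) + 322·(1/2)^(74/24) + 322·(1/2)^(15/24)
      = 1.2578 + 6.9127 + 37.991 + 208.79 ≈ 254.95 μg.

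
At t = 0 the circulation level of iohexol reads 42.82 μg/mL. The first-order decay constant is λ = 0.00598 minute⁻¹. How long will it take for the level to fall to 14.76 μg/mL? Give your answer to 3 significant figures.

178 minutes

t½ = ln 2 / λ = 0.69315 / 0.00598 ≈ 115.91 minutes.
Fraction remaining = 14.76/42.82 ≈ 0.3447.
n = log₂(42.82/14.76) = ln(2.9011)/ln 2 ≈ 1.5366 half-lives.
t = n × t½ = 1.5366 × 115.91 ≈ 178.11 minutes.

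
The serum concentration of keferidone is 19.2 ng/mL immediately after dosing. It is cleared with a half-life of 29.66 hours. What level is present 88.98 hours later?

Elapsed time is 3 half-lives (88.98/29.66).
Each half-life halves the amount: 19.2 × (1/2)^3 = 19.2/8 = 2.4 ng/mL.

2.4 ng/mL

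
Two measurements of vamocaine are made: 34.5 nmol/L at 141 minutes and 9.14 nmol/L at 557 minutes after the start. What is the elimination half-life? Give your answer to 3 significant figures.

217 minutes

Over Δt = 557 − 141 = 416 minutes, the level fell by a factor of 34.5/9.14 ≈ 3.7746.
n = log₂(3.7746) ≈ 1.9163 half-lives, so t½ = 416/1.9163 ≈ 217.08 minutes.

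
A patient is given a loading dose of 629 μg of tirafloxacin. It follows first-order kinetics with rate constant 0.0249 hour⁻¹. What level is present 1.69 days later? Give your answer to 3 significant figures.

t½ = ln 2 / k = 0.69315 / 0.0249 ≈ 27.837 hours.
Convert the elapsed time: 1.69 days = 40.56 hours.
Number of half-lives: n = 40.56/27.837 ≈ 1.457.
Remaining = 629 × (1/2)^1.457 = 629 × 0.36424 ≈ 229.11 μg.

229 μg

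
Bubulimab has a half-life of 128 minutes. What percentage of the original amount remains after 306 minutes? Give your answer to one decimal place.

19.1%

n = 306/128 ≈ 2.3906 half-lives.
Fraction remaining = (1/2)^2.3906 ≈ 0.1907, i.e. 19.07%.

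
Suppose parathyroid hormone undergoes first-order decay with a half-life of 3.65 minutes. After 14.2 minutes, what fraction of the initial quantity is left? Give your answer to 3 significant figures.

0.0674

n = 14.2/3.65 ≈ 3.8904 half-lives.
Fraction remaining = (1/2)^3.8904 ≈ 0.067433.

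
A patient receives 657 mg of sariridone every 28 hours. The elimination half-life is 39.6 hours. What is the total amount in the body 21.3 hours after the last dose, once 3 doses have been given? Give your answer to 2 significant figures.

900 mg

The 3 doses were given 77.3, 49.3, 21.3 hours ago.
Total = 657·(1/2)^(77.3/39.6) + 657·(1/2)^(49.3/39.6) + 657·(1/2)^(21.3/39.6)
      = 169.8 + 277.2 + 452.53 ≈ 899.54 mg.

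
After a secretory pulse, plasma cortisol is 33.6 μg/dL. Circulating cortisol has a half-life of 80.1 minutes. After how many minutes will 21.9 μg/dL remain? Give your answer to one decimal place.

Fraction remaining = 21.9/33.6 ≈ 0.65179.
n = log₂(33.6/21.9) = ln(1.5342)/ln 2 ≈ 0.61753 half-lives.
t = n × t½ = 0.61753 × 80.1 ≈ 49.464 minutes.

49.5 minutes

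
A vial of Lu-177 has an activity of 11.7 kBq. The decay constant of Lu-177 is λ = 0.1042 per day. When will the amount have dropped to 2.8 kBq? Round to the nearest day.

14 days

t½ = ln 2 / λ = 0.69315 / 0.1042 ≈ 6.6521 days.
Fraction remaining = 2.8/11.7 ≈ 0.23932.
n = log₂(11.7/2.8) = ln(4.1786)/ln 2 ≈ 2.063 half-lives.
t = n × t½ = 2.063 × 6.6521 ≈ 13.723 days.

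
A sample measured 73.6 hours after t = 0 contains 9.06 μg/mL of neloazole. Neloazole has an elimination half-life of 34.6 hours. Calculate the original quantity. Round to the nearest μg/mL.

40 μg/mL

Number of half-lives elapsed: n = 73.6/34.6 ≈ 2.1272.
A₀ = A × 2^n = 9.06 × 2^2.1272 = 9.06 × 4.3686 ≈ 39.579 μg/mL.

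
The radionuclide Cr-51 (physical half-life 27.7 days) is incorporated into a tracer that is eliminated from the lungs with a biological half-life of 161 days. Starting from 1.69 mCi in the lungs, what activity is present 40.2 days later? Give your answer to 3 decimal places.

1/t_eff = 1/t_phys + 1/t_biol = 1/27.7 + 1/161 = 0.042312 per day.
t_eff = 27.7 × 161 / (27.7 + 161) ≈ 23.634 days.
Remaining = 1.69 × (1/2)^(40.2/23.634) = 1.69 × (1/2)^1.701 ≈ 0.51982 mCi.

0.520 mCi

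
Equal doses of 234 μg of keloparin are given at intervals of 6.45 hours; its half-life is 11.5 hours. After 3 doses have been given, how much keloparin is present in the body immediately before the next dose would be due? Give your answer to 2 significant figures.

340 μg

The 3 doses were given 19.35, 12.9, 6.45 hours ago.
Total = 234·(1/2)^(19.35/11.5) + 234·(1/2)^(12.9/11.5) + 234·(1/2)^(6.45/11.5)
      = 72.895 + 107.53 + 158.63 ≈ 339.05 μg.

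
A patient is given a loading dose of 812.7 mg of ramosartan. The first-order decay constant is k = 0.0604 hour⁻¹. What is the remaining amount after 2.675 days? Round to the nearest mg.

17 mg

t½ = ln 2 / k = 0.69315 / 0.0604 ≈ 11.476 hours.
Convert the elapsed time: 2.675 days = 64.2 hours.
Number of half-lives: n = 64.2/11.476 ≈ 5.5943.
Remaining = 812.7 × (1/2)^5.5943 = 812.7 × 0.020699 ≈ 16.822 mg.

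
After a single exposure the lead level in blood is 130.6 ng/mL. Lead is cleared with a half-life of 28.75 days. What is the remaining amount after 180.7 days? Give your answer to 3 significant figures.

1.67 ng/mL

Number of half-lives: n = 180.7/28.75 ≈ 6.2852.
Remaining = 130.6 × (1/2)^6.2852 = 130.6 × 0.012822 ≈ 1.6746 ng/mL.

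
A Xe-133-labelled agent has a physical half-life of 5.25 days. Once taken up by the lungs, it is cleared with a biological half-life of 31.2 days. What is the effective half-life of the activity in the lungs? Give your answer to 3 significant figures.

1/t_eff = 1/t_phys + 1/t_biol = 1/5.25 + 1/31.2 = 0.22253 per day.
t_eff = 5.25 × 31.2 / (5.25 + 31.2) ≈ 4.4938 days.

4.49 days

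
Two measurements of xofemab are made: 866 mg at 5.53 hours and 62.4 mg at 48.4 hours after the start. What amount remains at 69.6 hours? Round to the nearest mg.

Over Δt = 48.4 − 5.53 = 42.87 hours, the level fell by a factor of 866/62.4 ≈ 13.878.
n = log₂(13.878) ≈ 3.7947 half-lives, so t½ = 42.87/3.7947 ≈ 11.297 hours.
From t = 48.4 to t = 69.6: 62.4 × (1/2)^((69.6−48.4)/11.297) ≈ 16.993 mg.

17 mg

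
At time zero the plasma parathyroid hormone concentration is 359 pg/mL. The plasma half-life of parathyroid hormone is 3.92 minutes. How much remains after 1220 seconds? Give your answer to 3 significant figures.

9.85 pg/mL

Convert the elapsed time: 1220 seconds = 20.3333 minutes.
Number of half-lives: n = 20.3333/3.92 ≈ 5.1871.
Remaining = 359 × (1/2)^5.1871 = 359 × 0.02745 ≈ 9.8544 pg/mL.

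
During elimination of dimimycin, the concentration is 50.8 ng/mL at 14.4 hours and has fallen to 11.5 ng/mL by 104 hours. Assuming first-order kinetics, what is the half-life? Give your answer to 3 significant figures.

Over Δt = 104 − 14.4 = 89.6 hours, the level fell by a factor of 50.8/11.5 ≈ 4.4174.
n = log₂(4.4174) ≈ 2.1432 half-lives, so t½ = 89.6/2.1432 ≈ 41.807 hours.

41.8 hours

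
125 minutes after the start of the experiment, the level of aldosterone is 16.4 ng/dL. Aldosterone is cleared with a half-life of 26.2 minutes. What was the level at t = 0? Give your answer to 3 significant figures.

Number of half-lives elapsed: n = 125/26.2 ≈ 4.771.
A₀ = A × 2^n = 16.4 × 2^4.771 = 16.4 × 27.303 ≈ 447.77 ng/dL.

448 ng/dL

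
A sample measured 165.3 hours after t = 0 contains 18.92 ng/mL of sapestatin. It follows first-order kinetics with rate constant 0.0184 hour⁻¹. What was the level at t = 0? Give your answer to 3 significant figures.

t½ = ln 2 / λ = 0.69315 / 0.0184 ≈ 37.671 hours.
Number of half-lives elapsed: n = 165.3/37.671 ≈ 4.388.
A₀ = A × 2^n = 18.92 × 2^4.388 = 18.92 × 20.937 ≈ 396.13 ng/mL.

396 ng/mL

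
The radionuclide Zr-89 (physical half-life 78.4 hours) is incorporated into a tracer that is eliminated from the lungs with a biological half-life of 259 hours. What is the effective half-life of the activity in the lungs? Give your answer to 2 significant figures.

60 hours

1/t_eff = 1/t_phys + 1/t_biol = 1/78.4 + 1/259 = 0.016616 per hour.
t_eff = 78.4 × 259 / (78.4 + 259) ≈ 60.183 hours.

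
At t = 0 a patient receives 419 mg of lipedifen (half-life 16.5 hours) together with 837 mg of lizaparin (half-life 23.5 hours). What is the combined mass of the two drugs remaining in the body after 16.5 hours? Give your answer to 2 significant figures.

lipedifen: 419 × (1/2)^(16.5/16.5) = 419 × (1/2)^1 ≈ 209.5 mg.
lizaparin: 837 × (1/2)^(16.5/23.5) = 837 × (1/2)^0.70213 ≈ 514.47 mg.
Total = 209.5 + 514.47 ≈ 723.97 mg.

720 mg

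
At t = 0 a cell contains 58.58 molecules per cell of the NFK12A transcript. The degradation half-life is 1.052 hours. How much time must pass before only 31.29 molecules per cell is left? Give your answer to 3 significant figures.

Fraction remaining = 31.29/58.58 ≈ 0.53414.
n = log₂(58.58/31.29) = ln(1.8722)/ln 2 ≈ 0.90471 half-lives.
t = n × t½ = 0.90471 × 1.052 ≈ 0.95175 hours.

0.952 hours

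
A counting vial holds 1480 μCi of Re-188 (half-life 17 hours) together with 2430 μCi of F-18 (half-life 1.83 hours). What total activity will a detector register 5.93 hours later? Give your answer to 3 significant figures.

Re-188: 1480 × (1/2)^(5.93/17) = 1480 × (1/2)^0.34882 ≈ 1162.1 μCi.
F-18: 2430 × (1/2)^(5.93/1.83) = 2430 × (1/2)^3.2404 ≈ 257.12 μCi.
Total = 1162.1 + 257.12 ≈ 1419.3 μCi.

1420 μCi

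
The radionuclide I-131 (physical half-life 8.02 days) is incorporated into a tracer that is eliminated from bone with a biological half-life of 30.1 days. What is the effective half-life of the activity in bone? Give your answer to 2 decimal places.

1/t_eff = 1/t_phys + 1/t_biol = 1/8.02 + 1/30.1 = 0.15791 per day.
t_eff = 8.02 × 30.1 / (8.02 + 30.1) ≈ 6.3327 days.

6.33 days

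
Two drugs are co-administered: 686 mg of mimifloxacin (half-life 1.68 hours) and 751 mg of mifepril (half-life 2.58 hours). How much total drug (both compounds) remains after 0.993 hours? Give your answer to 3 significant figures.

mimifloxacin: 686 × (1/2)^(0.993/1.68) = 686 × (1/2)^0.59107 ≈ 455.4 mg.
mifepril: 751 × (1/2)^(0.993/2.58) = 751 × (1/2)^0.38488 ≈ 575.15 mg.
Total = 455.4 + 575.15 ≈ 1030.5 mg.

1030 mg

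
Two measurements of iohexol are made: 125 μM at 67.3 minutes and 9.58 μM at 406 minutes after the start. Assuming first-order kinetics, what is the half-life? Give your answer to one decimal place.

Over Δt = 406 − 67.3 = 338.7 minutes, the level fell by a factor of 125/9.58 ≈ 13.048.
n = log₂(13.048) ≈ 3.7058 half-lives, so t½ = 338.7/3.7058 ≈ 91.398 minutes.

91.4 minutes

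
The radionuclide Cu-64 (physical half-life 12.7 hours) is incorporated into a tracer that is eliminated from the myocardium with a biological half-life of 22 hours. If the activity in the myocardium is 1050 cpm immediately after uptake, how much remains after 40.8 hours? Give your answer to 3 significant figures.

31.3 cpm

1/t_eff = 1/t_phys + 1/t_biol = 1/12.7 + 1/22 = 0.12419 per hour.
t_eff = 12.7 × 22 / (12.7 + 22) ≈ 8.0519 hours.
Remaining = 1050 × (1/2)^(40.8/8.0519) = 1050 × (1/2)^5.0671 ≈ 31.32 cpm.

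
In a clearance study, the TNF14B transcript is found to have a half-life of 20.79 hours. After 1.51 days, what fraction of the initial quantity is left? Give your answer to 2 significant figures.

0.30

1.51 days = 36.24 hours.
n = 36.24/20.79 ≈ 1.7431 half-lives.
Fraction remaining = (1/2)^1.7431 ≈ 0.29872.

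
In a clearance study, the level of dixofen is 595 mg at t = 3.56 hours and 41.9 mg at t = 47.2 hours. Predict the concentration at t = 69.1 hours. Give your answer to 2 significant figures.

11 mg

Over Δt = 47.2 − 3.56 = 43.64 hours, the level fell by a factor of 595/41.9 ≈ 14.2.
n = log₂(14.2) ≈ 3.8279 half-lives, so t½ = 43.64/3.8279 ≈ 11.401 hours.
From t = 47.2 to t = 69.1: 41.9 × (1/2)^((69.1−47.2)/11.401) ≈ 11.065 mg.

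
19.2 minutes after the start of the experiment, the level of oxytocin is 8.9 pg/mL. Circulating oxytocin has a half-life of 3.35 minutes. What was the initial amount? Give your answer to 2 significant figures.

Number of half-lives elapsed: n = 19.2/3.35 ≈ 5.7313.
A₀ = A × 2^n = 8.9 × 2^5.7313 = 8.9 × 53.126 ≈ 472.82 pg/mL.

470 pg/mL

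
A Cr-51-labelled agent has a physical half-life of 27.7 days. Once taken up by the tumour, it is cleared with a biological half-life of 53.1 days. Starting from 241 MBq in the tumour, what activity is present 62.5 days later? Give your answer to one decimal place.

22.3 MBq

1/t_eff = 1/t_phys + 1/t_biol = 1/27.7 + 1/53.1 = 0.054933 per day.
t_eff = 27.7 × 53.1 / (27.7 + 53.1) ≈ 18.204 days.
Remaining = 241 × (1/2)^(62.5/18.204) = 241 × (1/2)^3.4333 ≈ 22.309 MBq.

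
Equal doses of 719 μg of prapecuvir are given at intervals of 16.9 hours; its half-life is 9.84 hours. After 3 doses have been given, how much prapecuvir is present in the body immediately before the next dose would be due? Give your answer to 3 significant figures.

The 3 doses were given 50.7, 33.8, 16.9 hours ago.
Total = 719·(1/2)^(50.7/9.84) + 719·(1/2)^(33.8/9.84) + 719·(1/2)^(16.9/9.84)
      = 20.216 + 66.482 + 218.63 ≈ 305.33 μg.

305 μg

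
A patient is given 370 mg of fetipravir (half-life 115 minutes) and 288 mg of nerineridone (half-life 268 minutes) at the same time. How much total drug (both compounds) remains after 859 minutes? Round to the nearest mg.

fetipravir: 370 × (1/2)^(859/115) = 370 × (1/2)^7.4696 ≈ 2.0876 mg.
nerineridone: 288 × (1/2)^(859/268) = 288 × (1/2)^3.2052 ≈ 31.227 mg.
Total = 2.0876 + 31.227 ≈ 33.314 mg.

33 mg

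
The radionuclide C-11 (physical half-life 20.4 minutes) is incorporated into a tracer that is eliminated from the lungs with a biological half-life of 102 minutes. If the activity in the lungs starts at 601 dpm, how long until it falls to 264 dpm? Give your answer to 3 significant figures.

20.2 minutes

1/t_eff = 1/t_phys + 1/t_biol = 1/20.4 + 1/102 = 0.058824 per minute.
t_eff = 20.4 × 102 / (20.4 + 102) ≈ 17 minutes.
n = log₂(601/264) ≈ 1.1868; t = 1.1868 × 17 ≈ 20.176 minutes.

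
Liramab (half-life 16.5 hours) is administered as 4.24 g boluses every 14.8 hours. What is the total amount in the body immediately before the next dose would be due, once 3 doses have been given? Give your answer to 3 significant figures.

The 3 doses were given 44.4, 29.6, 14.8 hours ago.
Total = 4.24·(1/2)^(44.4/16.5) + 4.24·(1/2)^(29.6/16.5) + 4.24·(1/2)^(14.8/16.5)
      = 0.65663 + 1.2227 + 2.2769 ≈ 4.1563 g.

4.16 g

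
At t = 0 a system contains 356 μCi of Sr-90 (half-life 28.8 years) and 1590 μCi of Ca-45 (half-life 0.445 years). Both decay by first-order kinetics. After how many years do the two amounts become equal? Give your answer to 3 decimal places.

Set 356·(1/2)^(t/28.8) = 1590·(1/2)^(t/0.445).
Taking log₂: log₂(356/1590) = t·(1/28.8 − 1/0.445).
log₂(0.2239) = -2.1591; 1/28.8 − 1/0.445 = -2.2125.
t = -2.1591 / -2.2125 ≈ 0.97587 years.

0.976 years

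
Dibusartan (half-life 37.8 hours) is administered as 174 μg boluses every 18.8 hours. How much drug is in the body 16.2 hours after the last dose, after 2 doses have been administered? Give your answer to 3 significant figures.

221 μg

The 2 doses were given 35, 16.2 hours ago.
Total = 174·(1/2)^(35/37.8) + 174·(1/2)^(16.2/37.8)
      = 91.584 + 129.28 ≈ 220.87 μg.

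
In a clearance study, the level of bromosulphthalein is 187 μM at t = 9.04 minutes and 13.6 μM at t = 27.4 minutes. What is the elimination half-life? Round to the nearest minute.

Over Δt = 27.4 − 9.04 = 18.36 minutes, the level fell by a factor of 187/13.6 ≈ 13.75.
n = log₂(13.75) ≈ 3.7814 half-lives, so t½ = 18.36/3.7814 ≈ 4.8554 minutes.

5 minutes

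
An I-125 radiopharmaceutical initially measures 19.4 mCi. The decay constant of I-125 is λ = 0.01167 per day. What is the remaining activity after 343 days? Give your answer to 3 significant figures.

t½ = ln 2 / λ = 0.69315 / 0.01167 ≈ 59.396 days.
Number of half-lives: n = 343/59.396 ≈ 5.7748.
Remaining = 19.4 × (1/2)^5.7748 = 19.4 × 0.018264 ≈ 0.35433 mCi.

0.354 mCi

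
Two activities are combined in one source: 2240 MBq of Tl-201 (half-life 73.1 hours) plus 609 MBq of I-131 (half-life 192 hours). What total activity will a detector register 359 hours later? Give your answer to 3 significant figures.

Tl-201: 2240 × (1/2)^(359/73.1) = 2240 × (1/2)^4.9111 ≈ 74.45 MBq.
I-131: 609 × (1/2)^(359/192) = 609 × (1/2)^1.8698 ≈ 166.63 MBq.
Total = 74.45 + 166.63 ≈ 241.08 MBq.

241 MBq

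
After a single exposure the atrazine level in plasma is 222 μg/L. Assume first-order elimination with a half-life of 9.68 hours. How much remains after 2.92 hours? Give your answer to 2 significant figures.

Number of half-lives: n = 2.92/9.68 ≈ 0.30165.
Remaining = 222 × (1/2)^0.30165 = 222 × 0.81132 ≈ 180.11 μg/L.

180 μg/L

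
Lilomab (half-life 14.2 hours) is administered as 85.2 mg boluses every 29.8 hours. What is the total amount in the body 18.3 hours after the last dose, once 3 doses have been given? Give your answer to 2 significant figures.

The 3 doses were given 77.9, 48.1, 18.3 hours ago.
Total = 85.2·(1/2)^(77.9/14.2) + 85.2·(1/2)^(48.1/14.2) + 85.2·(1/2)^(18.3/14.2)
      = 1.9011 + 8.1424 + 34.873 ≈ 44.917 mg.

45 mg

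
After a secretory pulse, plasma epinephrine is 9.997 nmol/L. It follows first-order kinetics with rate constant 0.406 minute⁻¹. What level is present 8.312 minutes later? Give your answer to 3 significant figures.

0.342 nmol/L

t½ = ln 2 / λ = 0.69315 / 0.406 ≈ 1.7073 minutes.
Number of half-lives: n = 8.312/1.7073 ≈ 4.8686.
Remaining = 9.997 × (1/2)^4.8686 = 9.997 × 0.034229 ≈ 0.34219 nmol/L.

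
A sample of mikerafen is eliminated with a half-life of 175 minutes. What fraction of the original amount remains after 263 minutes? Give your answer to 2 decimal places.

0.35

n = 263/175 ≈ 1.5029 half-lives.
Fraction remaining = (1/2)^1.5029 ≈ 0.35285.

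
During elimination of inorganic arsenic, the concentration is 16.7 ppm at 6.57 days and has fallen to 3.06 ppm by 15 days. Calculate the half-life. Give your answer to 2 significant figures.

3.4 days

Over Δt = 15 − 6.57 = 8.43 days, the level fell by a factor of 16.7/3.06 ≈ 5.4575.
n = log₂(5.4575) ≈ 2.4482 half-lives, so t½ = 8.43/2.4482 ≈ 3.4433 days.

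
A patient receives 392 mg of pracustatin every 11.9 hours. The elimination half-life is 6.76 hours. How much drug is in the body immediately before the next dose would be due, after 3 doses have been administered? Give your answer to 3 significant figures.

160 mg

The 3 doses were given 35.7, 23.8, 11.9 hours ago.
Total = 392·(1/2)^(35.7/6.76) + 392·(1/2)^(23.8/6.76) + 392·(1/2)^(11.9/6.76)
      = 10.082 + 34.154 + 115.71 ≈ 159.94 mg.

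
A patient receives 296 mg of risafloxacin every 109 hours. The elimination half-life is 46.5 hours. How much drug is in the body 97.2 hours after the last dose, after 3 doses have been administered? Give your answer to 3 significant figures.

85.9 mg

The 3 doses were given 315.2, 206.2, 97.2 hours ago.
Total = 296·(1/2)^(315.2/46.5) + 296·(1/2)^(206.2/46.5) + 296·(1/2)^(97.2/46.5)
      = 2.6963 + 13.69 + 69.509 ≈ 85.895 mg.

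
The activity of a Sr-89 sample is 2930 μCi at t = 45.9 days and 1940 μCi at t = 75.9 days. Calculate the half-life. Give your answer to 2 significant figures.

Over Δt = 75.9 − 45.9 = 30 days, the level fell by a factor of 2930/1940 ≈ 1.5103.
n = log₂(1.5103) ≈ 0.59484 half-lives, so t½ = 30/0.59484 ≈ 50.433 days.

50 days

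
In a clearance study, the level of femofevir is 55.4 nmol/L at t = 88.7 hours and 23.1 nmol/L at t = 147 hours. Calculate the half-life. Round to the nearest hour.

Over Δt = 147 − 88.7 = 58.3 hours, the level fell by a factor of 55.4/23.1 ≈ 2.3983.
n = log₂(2.3983) ≈ 1.262 half-lives, so t½ = 58.3/1.262 ≈ 46.197 hours.

46 hours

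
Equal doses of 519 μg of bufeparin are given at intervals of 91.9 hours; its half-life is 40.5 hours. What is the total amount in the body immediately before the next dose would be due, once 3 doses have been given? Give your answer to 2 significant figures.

130 μg

The 3 doses were given 275.7, 183.8, 91.9 hours ago.
Total = 519·(1/2)^(275.7/40.5) + 519·(1/2)^(183.8/40.5) + 519·(1/2)^(91.9/40.5)
      = 4.6338 + 22.336 + 107.67 ≈ 134.64 μg.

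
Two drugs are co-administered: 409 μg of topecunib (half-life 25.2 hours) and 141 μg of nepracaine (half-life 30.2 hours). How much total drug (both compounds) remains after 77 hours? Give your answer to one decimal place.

73.3 μg

topecunib: 409 × (1/2)^(77/25.2) = 409 × (1/2)^3.0556 ≈ 49.194 μg.
nepracaine: 141 × (1/2)^(77/30.2) = 141 × (1/2)^2.5497 ≈ 24.082 μg.
Total = 49.194 + 24.082 ≈ 73.276 μg.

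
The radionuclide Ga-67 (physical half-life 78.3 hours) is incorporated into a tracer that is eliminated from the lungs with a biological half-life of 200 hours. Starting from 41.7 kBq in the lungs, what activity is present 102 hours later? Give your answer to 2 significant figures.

12 kBq

1/t_eff = 1/t_phys + 1/t_biol = 1/78.3 + 1/200 = 0.017771 per hour.
t_eff = 78.3 × 200 / (78.3 + 200) ≈ 56.27 hours.
Remaining = 41.7 × (1/2)^(102/56.27) = 41.7 × (1/2)^1.8127 ≈ 11.87 kBq.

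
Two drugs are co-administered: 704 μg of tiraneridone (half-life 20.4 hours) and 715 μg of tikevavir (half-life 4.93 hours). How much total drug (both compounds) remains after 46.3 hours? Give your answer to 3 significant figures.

tiraneridone: 704 × (1/2)^(46.3/20.4) = 704 × (1/2)^2.2696 ≈ 146 μg.
tikevavir: 715 × (1/2)^(46.3/4.93) = 715 × (1/2)^9.3915 ≈ 1.0646 μg.
Total = 146 + 1.0646 ≈ 147.06 μg.

147 μg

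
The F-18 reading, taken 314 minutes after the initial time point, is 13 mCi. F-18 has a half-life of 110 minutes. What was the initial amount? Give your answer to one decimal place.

94.0 mCi

Number of half-lives elapsed: n = 314/110 ≈ 2.8545.
A₀ = A × 2^n = 13 × 2^2.8545 = 13 × 7.2328 ≈ 94.026 mCi.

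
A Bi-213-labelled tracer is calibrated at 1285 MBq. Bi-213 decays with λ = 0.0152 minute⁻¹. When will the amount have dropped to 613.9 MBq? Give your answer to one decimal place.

t½ = ln 2 / λ = 0.69315 / 0.0152 ≈ 45.602 minutes.
Fraction remaining = 613.9/1285 ≈ 0.47774.
n = log₂(1285/613.9) = ln(2.0932)/ln 2 ≈ 1.0657 half-lives.
t = n × t½ = 1.0657 × 45.602 ≈ 48.597 minutes.

48.6 minutes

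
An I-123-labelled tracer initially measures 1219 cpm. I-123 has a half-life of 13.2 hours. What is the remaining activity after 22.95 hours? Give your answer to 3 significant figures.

365 cpm

Number of half-lives: n = 22.95/13.2 ≈ 1.7386.
Remaining = 1219 × (1/2)^1.7386 = 1219 × 0.29965 ≈ 365.28 cpm.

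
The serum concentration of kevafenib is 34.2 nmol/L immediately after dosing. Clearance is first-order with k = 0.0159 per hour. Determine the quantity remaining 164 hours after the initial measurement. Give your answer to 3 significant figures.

2.52 nmol/L

t½ = ln 2 / k = 0.69315 / 0.0159 ≈ 43.594 hours.
Number of half-lives: n = 164/43.594 ≈ 3.762.
Remaining = 34.2 × (1/2)^3.762 = 34.2 × 0.073711 ≈ 2.5209 nmol/L.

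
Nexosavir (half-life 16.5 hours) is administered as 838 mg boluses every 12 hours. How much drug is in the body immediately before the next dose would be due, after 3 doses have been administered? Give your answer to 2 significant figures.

The 3 doses were given 36, 24, 12 hours ago.
Total = 838·(1/2)^(36/16.5) + 838·(1/2)^(24/16.5) + 838·(1/2)^(12/16.5)
      = 184.69 + 305.76 + 506.19 ≈ 996.64 mg.

1000 mg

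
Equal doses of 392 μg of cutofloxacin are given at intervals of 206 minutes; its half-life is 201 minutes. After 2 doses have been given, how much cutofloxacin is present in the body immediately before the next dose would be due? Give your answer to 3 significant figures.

The 2 doses were given 412, 206 minutes ago.
Total = 392·(1/2)^(412/201) + 392·(1/2)^(206/201)
      = 94.678 + 192.65 ≈ 287.33 μg.

287 μg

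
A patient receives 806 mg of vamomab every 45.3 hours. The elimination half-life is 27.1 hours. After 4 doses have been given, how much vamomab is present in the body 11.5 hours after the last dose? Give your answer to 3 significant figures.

867 mg

The 4 doses were given 147.4, 102.1, 56.8, 11.5 hours ago.
Total = 806·(1/2)^(147.4/27.1) + 806·(1/2)^(102.1/27.1) + 806·(1/2)^(56.8/27.1) + 806·(1/2)^(11.5/27.1)
      = 18.578 + 59.183 + 188.54 + 600.61 ≈ 866.91 mg.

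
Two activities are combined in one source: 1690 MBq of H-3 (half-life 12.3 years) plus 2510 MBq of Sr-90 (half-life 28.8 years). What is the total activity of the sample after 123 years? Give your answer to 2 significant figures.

H-3: 1690 × (1/2)^(123/12.3) = 1690 × (1/2)^10 ≈ 1.6504 MBq.
Sr-90: 2510 × (1/2)^(123/28.8) = 2510 × (1/2)^4.2708 ≈ 130.02 MBq.
Total = 1.6504 + 130.02 ≈ 131.67 MBq.

130 MBq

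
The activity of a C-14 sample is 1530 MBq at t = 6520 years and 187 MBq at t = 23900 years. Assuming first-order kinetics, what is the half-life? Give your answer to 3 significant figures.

5730 years

Over Δt = 23900 − 6520 = 17380 years, the level fell by a factor of 1530/187 ≈ 8.1818.
n = log₂(8.1818) ≈ 3.0324 half-lives, so t½ = 17380/3.0324 ≈ 5731.4 years.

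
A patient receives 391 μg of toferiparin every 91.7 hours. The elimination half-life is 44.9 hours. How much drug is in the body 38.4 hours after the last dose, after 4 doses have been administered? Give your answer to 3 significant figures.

The 4 doses were given 313.5, 221.8, 130.1, 38.4 hours ago.
Total = 391·(1/2)^(313.5/44.9) + 391·(1/2)^(221.8/44.9) + 391·(1/2)^(130.1/44.9) + 391·(1/2)^(38.4/44.9)
      = 3.0926 + 12.739 + 52.472 + 216.14 ≈ 284.44 μg.

284 μg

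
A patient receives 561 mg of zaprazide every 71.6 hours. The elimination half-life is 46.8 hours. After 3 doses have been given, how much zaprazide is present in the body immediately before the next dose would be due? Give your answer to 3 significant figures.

285 mg

The 3 doses were given 214.8, 143.2, 71.6 hours ago.
Total = 561·(1/2)^(214.8/46.8) + 561·(1/2)^(143.2/46.8) + 561·(1/2)^(71.6/46.8)
      = 23.298 + 67.276 + 194.27 ≈ 284.85 mg.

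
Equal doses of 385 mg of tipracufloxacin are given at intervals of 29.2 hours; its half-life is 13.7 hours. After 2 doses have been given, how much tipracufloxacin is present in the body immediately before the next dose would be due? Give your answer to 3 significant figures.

The 2 doses were given 58.4, 29.2 hours ago.
Total = 385·(1/2)^(58.4/13.7) + 385·(1/2)^(29.2/13.7)
      = 20.056 + 87.872 ≈ 107.93 mg.

108 mg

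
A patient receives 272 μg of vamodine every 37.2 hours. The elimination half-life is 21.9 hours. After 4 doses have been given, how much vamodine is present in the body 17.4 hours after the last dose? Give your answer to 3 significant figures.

The 4 doses were given 129, 91.8, 54.6, 17.4 hours ago.
Total = 272·(1/2)^(129/21.9) + 272·(1/2)^(91.8/21.9) + 272·(1/2)^(54.6/21.9) + 272·(1/2)^(17.4/21.9)
      = 4.5854 + 14.884 + 48.312 + 156.82 ≈ 224.6 μg.

225 μg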